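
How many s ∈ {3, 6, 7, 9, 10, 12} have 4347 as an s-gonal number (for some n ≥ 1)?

s = 3: P(3, 92) = 4278 and P(3, 93) = 4371; 4347 is not s-gonal.
s = 6: P(6, 46) = 4186 and P(6, 47) = 4371; 4347 is not s-gonal.
s = 7: P(7, 42) = 4347. ✓
s = 9: P(9, 35) = 4200 and P(9, 36) = 4446; 4347 is not s-gonal.
s = 10: P(10, 33) = 4257 and P(10, 34) = 4522; 4347 is not s-gonal.
s = 12: P(12, 29) = 4089 and P(12, 30) = 4380; 4347 is not s-gonal.
Hits: s ∈ {7} → 1.

1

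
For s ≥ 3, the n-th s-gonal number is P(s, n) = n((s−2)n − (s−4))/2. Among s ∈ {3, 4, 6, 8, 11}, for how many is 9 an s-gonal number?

s = 3: P(3, 3) = 6 and P(3, 4) = 10; 9 is not s-gonal.
s = 4: P(4, 3) = 9. ✓
s = 6: P(6, 2) = 6 and P(6, 3) = 15; 9 is not s-gonal.
s = 8: P(8, 2) = 8 and P(8, 3) = 21; 9 is not s-gonal.
s = 11: P(11, 1) = 1 and P(11, 2) = 11; 9 is not s-gonal.
Hits: s ∈ {4} → 1.

1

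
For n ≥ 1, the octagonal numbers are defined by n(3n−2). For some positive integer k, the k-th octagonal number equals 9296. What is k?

56

Set n(3n−2) = 9296, giving 3n² − 2n − 9296 = 0.
The discriminant is 4 + 12·9296 = 111556, and √111556 = 334.
So n = (2 + 334) / 6 = 336/6 = 56.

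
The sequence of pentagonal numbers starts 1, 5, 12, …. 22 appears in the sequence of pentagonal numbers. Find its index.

4

Set n(3n−1)/2 = 22, giving 3n² − n − 44 = 0.
So n = (1 + 23) / 6 = 24/6 = 4.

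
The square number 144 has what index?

12

We need n² = 144, so n = √144 = 12.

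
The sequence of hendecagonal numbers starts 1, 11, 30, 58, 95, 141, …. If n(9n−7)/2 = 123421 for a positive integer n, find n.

166

Set n(9n−7)/2 = 123421, giving 9n² − 7n − 246842 = 0.
So n = (7 + 2981) / 18 = 2988/18 = 166.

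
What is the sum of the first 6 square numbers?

91

Σ_{i=1}^{6} i² = 6·7·13/6 = 91.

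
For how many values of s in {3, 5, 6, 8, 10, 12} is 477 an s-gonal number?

1

s = 3: P(3, 30) = 465 and P(3, 31) = 496; 477 is not s-gonal.
s = 5: P(5, 18) = 477. ✓
s = 6: P(6, 15) = 435 and P(6, 16) = 496; 477 is not s-gonal.
s = 8: P(8, 12) = 408 and P(8, 13) = 481; 477 is not s-gonal.
s = 10: P(10, 11) = 451 and P(10, 12) = 540; 477 is not s-gonal.
s = 12: P(12, 10) = 460 and P(12, 11) = 561; 477 is not s-gonal.
Hits: s ∈ {5} → 1.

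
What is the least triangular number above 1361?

Solve n(n+1)/2 > 1361 for integer n.
The largest n with value ≤ 1361 is 51 (since 1326 ≤ 1361 < 1378), so the first above is n = 52, value 1378.

1378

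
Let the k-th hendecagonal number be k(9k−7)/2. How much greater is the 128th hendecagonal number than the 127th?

Consecutive hendecagonal numbers differ by 9n − 8: here 9·128 − 8 = 1144.

1144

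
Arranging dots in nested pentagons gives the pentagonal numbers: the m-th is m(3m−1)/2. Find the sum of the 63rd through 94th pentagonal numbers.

Σ i(3i−1)/2 = (3Σi² − Σi) / 2 over i = 63..94.
Σi = 4465 − 1953 = 2512 and Σi² = 281295 − 81375 = 199920.
(3·199920 − 1·2512) / 2 = 597248/2 = 298624.

298624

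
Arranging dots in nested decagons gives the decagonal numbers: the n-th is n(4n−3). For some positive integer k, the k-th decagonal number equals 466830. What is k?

342

Set n(4n−3) = 466830, giving 4n² − 3n − 466830 = 0.
So n = (3 + 2733) / 8 = 2736/8 = 342.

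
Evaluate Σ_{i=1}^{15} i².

1240

Σ_{i=1}^{15} i² = 15·16·31/6 = 1240.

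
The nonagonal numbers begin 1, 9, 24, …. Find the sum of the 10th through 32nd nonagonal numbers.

37835

Σ i(7i−5)/2 = (7Σi² − 5Σi) / 2 over i = 10..32.
Σi = 528 − 45 = 483 and Σi² = 11440 − 285 = 11155.
(7·11155 − 5·483) / 2 = 75670/2 = 37835.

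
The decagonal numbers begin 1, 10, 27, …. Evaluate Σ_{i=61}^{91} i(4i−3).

719076

Σ i(4i−3) = 4Σi² − 3Σi over i = 61..91.
Σi = 4186 − 1830 = 2356 and Σi² = 255346 − 73810 = 181536.
4·181536 − 3·2356 = 719076.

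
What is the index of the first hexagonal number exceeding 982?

23

Solve n(2n−1) > 982 for integer n.
The largest n with value ≤ 982 is 22 (since 946 ≤ 982 < 1035), so the first above is n = 23, value 1035.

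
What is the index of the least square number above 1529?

Solve n² > 1529 for integer n.
The largest n with value ≤ 1529 is 39 (since 1521 ≤ 1529 < 1600), so the first above is n = 40, value 1600.

40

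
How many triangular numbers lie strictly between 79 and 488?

The n-th triangular number is n(n+1)/2.
Smallest index with value > 79: n = 13 (giving 91).
Largest index with value < 488: n = 30 (giving 465).
Indices 13 through 30: 18 terms.

18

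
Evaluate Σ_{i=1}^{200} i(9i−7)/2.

Σ i(9i−7)/2 = (9Σi² − 7Σi) / 2 over i = 1..200.
Σi = 20100 and Σi² = 2686700.
(9·2686700 − 7·20100) / 2 = 24039600/2 = 12019800.

12019800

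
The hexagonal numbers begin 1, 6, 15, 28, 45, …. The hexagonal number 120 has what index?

8

Set n(2n−1) = 120, giving 2n² − n − 120 = 0.
The discriminant is 1 + 8·120 = 961, and √961 = 31.
So n = (1 + 31) / 4 = 32/4 = 8.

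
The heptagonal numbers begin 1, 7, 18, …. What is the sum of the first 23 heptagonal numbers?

Σ i(5i−3)/2 = (5Σi² − 3Σi) / 2 over i = 1..23.
Σi = 276 and Σi² = 4324.
(5·4324 − 3·276) / 2 = 20792/2 = 10396.

10396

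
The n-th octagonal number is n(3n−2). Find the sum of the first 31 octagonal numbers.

30256

Σ i(3i−2) = 3Σi² − 2Σi over i = 1..31.
Σi = 496 and Σi² = 10416.
3·10416 − 2·496 = 30256.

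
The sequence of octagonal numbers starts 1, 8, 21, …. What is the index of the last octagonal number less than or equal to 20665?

83

Solve n(3n−2) ≤ 20665 for integer n.
n = 83 gives 20501 ≤ 20665, while n = 84 gives 21000 > 20665; so the answer is index 83.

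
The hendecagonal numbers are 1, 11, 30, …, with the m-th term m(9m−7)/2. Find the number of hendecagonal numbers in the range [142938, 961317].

The n-th hendecagonal number is n(9n−7)/2.
Smallest index with value ≥ 142938: n = 179 (giving 143558).
Largest index with value ≤ 961317: n = 462 (giving 958881).
Indices 179 through 462: 284 terms.

284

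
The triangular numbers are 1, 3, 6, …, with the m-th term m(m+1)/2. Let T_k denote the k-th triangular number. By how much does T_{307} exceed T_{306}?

307

Consecutive triangular numbers differ by n: T_{307} − T_{306} = 307.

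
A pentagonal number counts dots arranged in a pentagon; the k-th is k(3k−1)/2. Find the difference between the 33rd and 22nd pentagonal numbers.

33·(3·33 − 1)/2 = 1617 and 22·(3·22 − 1)/2 = 715.
Difference: 1617 − 715 = 902.

902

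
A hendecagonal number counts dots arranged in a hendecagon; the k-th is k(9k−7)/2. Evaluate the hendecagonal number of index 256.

The 256th hendecagonal number is n(9n−7)/2 with n = 256.
256·(9·256 − 7)/2 = 256·2297/2 = 294016.

294016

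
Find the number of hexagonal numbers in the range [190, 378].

5

The n-th hexagonal number is n(2n−1).
Smallest index with value ≥ 190: n = 10 (giving 190).
Largest index with value ≤ 378: n = 14 (giving 378).
Indices 10 through 14: 5 terms.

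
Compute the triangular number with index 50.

The 50th triangular number is n(n+1)/2 with n = 50.
50·51/2 = 2550/2 = 1275.

1275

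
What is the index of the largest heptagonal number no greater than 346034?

372

Solve n(5n−3)/2 ≤ 346034 for integer n.
n = 372 gives 345402 ≤ 346034, while n = 373 gives 347263 > 346034; so the answer is index 372.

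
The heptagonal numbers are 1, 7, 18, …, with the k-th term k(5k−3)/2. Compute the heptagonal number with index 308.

308·(5·308 − 3)/2 = 308·1537/2 = 236698.

236698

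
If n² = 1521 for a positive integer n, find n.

39

We need n² = 1521, so n = √1521 = 39.
Check: 39² = 1521. ✓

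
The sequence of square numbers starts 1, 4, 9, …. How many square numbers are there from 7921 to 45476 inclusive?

125

The n-th square number is n².
Smallest index with value ≥ 7921: n = 89 (giving 7921).
Largest index with value ≤ 45476: n = 213 (giving 45369).
Indices 89 through 213: 125 terms.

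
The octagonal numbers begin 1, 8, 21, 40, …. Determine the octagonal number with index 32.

The 32nd octagonal number is n(3n−2) with n = 32.
32·(3·32 − 2) = 32·94 = 3008.

3008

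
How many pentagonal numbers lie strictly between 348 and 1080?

The n-th pentagonal number is n(3n−1)/2.
Smallest index with value > 348: n = 16 (giving 376).
Largest index with value < 1080: n = 26 (giving 1001).
Indices 16 through 26: 11 terms.

11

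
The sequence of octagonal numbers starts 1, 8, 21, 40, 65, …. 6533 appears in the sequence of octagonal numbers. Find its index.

Set n(3n−2) = 6533, giving 3n² − 2n − 6533 = 0.
The discriminant is 4 + 12·6533 = 78400, and √78400 = 280.
So n = (2 + 280) / 6 = 282/6 = 47.

47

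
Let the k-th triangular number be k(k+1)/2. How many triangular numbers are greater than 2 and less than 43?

The n-th triangular number is n(n+1)/2.
Smallest index with value > 2: n = 2 (giving 3).
Largest index with value < 43: n = 8 (giving 36).
Indices 2 through 8: 7 terms.

7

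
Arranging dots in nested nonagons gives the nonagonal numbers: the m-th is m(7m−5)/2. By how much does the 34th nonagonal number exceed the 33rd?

Consecutive nonagonal numbers differ by 7n − 6: here 7·34 − 6 = 232.

232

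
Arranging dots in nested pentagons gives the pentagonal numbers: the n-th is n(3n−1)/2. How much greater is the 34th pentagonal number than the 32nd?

34·(3·34 − 1)/2 = 1717 and 32·(3·32 − 1)/2 = 1520.
Difference: 1717 − 1520 = 197.

197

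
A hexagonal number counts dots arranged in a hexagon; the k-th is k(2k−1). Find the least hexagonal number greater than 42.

45

Solve n(2n−1) > 42 for integer n.
The largest n with value ≤ 42 is 4 (since 28 ≤ 42 < 45), so the first above is n = 5, value 45.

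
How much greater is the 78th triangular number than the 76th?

78·79/2 = 3081 and 76·77/2 = 2926.
Difference: 3081 − 2926 = 155.

155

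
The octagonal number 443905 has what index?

385

Set n(3n−2) = 443905, giving 3n² − 2n − 443905 = 0.
So n = (2 + 2308) / 6 = 2310/6 = 385.
Check: 385·(3·385 − 2) = 443905. ✓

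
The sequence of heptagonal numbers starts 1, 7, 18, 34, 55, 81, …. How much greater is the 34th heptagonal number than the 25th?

1314

34·(5·34 − 3)/2 = 2839 and 25·(5·25 − 3)/2 = 1525.
Difference: 2839 − 1525 = 1314.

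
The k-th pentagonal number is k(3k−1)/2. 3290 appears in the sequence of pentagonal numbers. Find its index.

Set n(3n−1)/2 = 3290, giving 3n² − n − 6580 = 0.
The discriminant is 1 + 24·3290 = 78961, and √78961 = 281.
So n = (1 + 281) / 6 = 282/6 = 47.
Check: 47·(3·47 − 1)/2 = 3290. ✓

47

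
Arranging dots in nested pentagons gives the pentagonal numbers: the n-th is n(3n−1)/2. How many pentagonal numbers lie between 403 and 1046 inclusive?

10

The n-th pentagonal number is n(3n−1)/2.
Smallest index with value ≥ 403: n = 17 (giving 425).
Largest index with value ≤ 1046: n = 26 (giving 1001).
Indices 17 through 26: 10 terms.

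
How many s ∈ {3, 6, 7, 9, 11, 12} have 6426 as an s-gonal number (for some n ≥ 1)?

s = 3: P(3, 112) = 6328 and P(3, 113) = 6441; 6426 is not s-gonal.
s = 6: P(6, 56) = 6216 and P(6, 57) = 6441; 6426 is not s-gonal.
s = 7: P(7, 51) = 6426. ✓
s = 9: P(9, 43) = 6364 and P(9, 44) = 6666; 6426 is not s-gonal.
s = 11: P(11, 38) = 6365 and P(11, 39) = 6708; 6426 is not s-gonal.
s = 12: P(12, 36) = 6336 and P(12, 37) = 6697; 6426 is not s-gonal.
Hits: s ∈ {7} → 1.

1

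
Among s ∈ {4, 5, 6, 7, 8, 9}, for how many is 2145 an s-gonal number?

1

s = 4: P(4, 46) = 2116 and P(4, 47) = 2209; 2145 is not s-gonal.
s = 5: P(5, 37) = 2035 and P(5, 38) = 2147; 2145 is not s-gonal.
s = 6: P(6, 33) = 2145. ✓
s = 7: P(7, 29) = 2059 and P(7, 30) = 2205; 2145 is not s-gonal.
s = 8: P(8, 27) = 2133 and P(8, 28) = 2296; 2145 is not s-gonal.
s = 9: P(9, 25) = 2125 and P(9, 26) = 2301; 2145 is not s-gonal.
Hits: s ∈ {6} → 1.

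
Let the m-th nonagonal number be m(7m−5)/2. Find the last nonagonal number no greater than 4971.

4959

Solve n(7n−5)/2 ≤ 4971 for integer n.
n = 38 gives 4959 ≤ 4971, while n = 39 gives 5226 > 4971; so the answer is 4959.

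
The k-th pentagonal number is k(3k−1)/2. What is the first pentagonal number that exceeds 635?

651

Solve n(3n−1)/2 > 635 for integer n.
The largest n with value ≤ 635 is 20 (since 590 ≤ 635 < 651), so the first above is n = 21, value 651.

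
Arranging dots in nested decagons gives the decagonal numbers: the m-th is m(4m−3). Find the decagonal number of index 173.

The 173rd decagonal number is n(4n−3) with n = 173.
173·(4·173 − 3) = 173·689 = 119197.

119197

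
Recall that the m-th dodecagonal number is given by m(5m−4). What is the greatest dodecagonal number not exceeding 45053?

44745

Solve n(5n−4) ≤ 45053 for integer n.
n = 95 gives 44745 ≤ 45053, while n = 96 gives 45696 > 45053; so the answer is 44745.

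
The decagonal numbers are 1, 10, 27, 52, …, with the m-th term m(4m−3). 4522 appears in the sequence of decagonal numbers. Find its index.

34

Set n(4n−3) = 4522, giving 4n² − 3n − 4522 = 0.
So n = (3 + 269) / 8 = 272/8 = 34.
Check: 34·(4·34 − 3) = 4522. ✓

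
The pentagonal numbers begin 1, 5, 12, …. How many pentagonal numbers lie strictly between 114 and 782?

The n-th pentagonal number is n(3n−1)/2.
Smallest index with value > 114: n = 9 (giving 117).
Largest index with value < 782: n = 22 (giving 715).
Indices 9 through 22: 14 terms.

14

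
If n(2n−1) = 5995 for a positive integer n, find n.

Set n(2n−1) = 5995, giving 2n² − n − 5995 = 0.
The discriminant is 1 + 8·5995 = 47961, and √47961 = 219.
So n = (1 + 219) / 4 = 220/4 = 55.

55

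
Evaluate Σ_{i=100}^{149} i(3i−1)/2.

Σ i(3i−1)/2 = (3Σi² − Σi) / 2 over i = 100..149.
Σi = 11175 − 4950 = 6225 and Σi² = 1113775 − 328350 = 785425.
(3·785425 − 1·6225) / 2 = 2350050/2 = 1175025.

1175025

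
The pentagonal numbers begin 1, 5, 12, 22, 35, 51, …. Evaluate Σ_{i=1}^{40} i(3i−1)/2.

32800

Σ i(3i−1)/2 = (3Σi² − Σi) / 2 over i = 1..40.
Σi = 820 and Σi² = 22140.
(3·22140 − 1·820) / 2 = 65600/2 = 32800.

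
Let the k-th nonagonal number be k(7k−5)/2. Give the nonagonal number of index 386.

The 386th nonagonal number is n(7n−5)/2 with n = 386.
386·(7·386 − 5)/2 = 386·2697/2 = 520521.

520521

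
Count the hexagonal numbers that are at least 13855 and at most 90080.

129

The n-th hexagonal number is n(2n−1).
Smallest index with value ≥ 13855: n = 84 (giving 14028).
Largest index with value ≤ 90080: n = 212 (giving 89676).
Indices 84 through 212: 129 terms.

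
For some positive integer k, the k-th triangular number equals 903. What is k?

Set n(n+1)/2 = 903, giving n² + n − 1806 = 0.
The discriminant is 1 + 8·903 = 7225, and √7225 = 85.
So n = (-1 + 85) / 2 = 84/2 = 42.

42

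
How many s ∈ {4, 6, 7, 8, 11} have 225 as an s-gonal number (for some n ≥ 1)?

2

s = 4: P(4, 15) = 225. ✓
s = 6: P(6, 10) = 190 and P(6, 11) = 231; 225 is not s-gonal.
s = 7: P(7, 9) = 189 and P(7, 10) = 235; 225 is not s-gonal.
s = 8: P(8, 9) = 225. ✓
s = 11: P(11, 7) = 196 and P(11, 8) = 260; 225 is not s-gonal.
Hits: s ∈ {4, 8} → 2.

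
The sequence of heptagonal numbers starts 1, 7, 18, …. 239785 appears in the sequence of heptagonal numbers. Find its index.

310

Set n(5n−3)/2 = 239785, giving 5n² − 3n − 479570 = 0.
The discriminant is 9 + 40·239785 = 9591409, and √9591409 = 3097.
So n = (3 + 3097) / 10 = 3100/10 = 310.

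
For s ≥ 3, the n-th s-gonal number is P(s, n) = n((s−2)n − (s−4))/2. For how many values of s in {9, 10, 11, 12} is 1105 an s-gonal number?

s = 9: P(9, 18) = 1089 and P(9, 19) = 1216; 1105 is not s-gonal.
s = 10: P(10, 17) = 1105. ✓
s = 11: P(11, 16) = 1096 and P(11, 17) = 1241; 1105 is not s-gonal.
s = 12: P(12, 15) = 1065 and P(12, 16) = 1216; 1105 is not s-gonal.
Hits: s ∈ {10} → 1.

1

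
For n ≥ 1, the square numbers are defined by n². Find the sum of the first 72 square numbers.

127020

Σ_{i=1}^{72} i² = 72·73·145/6 = 127020.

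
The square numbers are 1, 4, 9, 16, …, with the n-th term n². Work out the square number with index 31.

961

The 31st square number is n² with n = 31.
31² = 961.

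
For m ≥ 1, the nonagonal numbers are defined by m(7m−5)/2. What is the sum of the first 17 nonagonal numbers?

5865

Σ i(7i−5)/2 = (7Σi² − 5Σi) / 2 over i = 1..17.
Σi = 153 and Σi² = 1785.
(7·1785 − 5·153) / 2 = 11730/2 = 5865.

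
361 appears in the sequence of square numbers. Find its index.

We need n² = 361, so n = √361 = 19.
Check: 19² = 361. ✓

19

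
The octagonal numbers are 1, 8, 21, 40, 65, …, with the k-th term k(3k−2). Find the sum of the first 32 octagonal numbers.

33264

Σ i(3i−2) = 3Σi² − 2Σi over i = 1..32.
Σi = 528 and Σi² = 11440.
3·11440 − 2·528 = 33264.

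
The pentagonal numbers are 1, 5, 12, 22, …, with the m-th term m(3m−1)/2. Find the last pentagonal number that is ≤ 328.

287

Solve n(3n−1)/2 ≤ 328 for integer n.
n = 14 gives 287 ≤ 328, while n = 15 gives 330 > 328; so the answer is 287.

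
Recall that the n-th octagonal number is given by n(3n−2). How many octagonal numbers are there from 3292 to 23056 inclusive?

The n-th octagonal number is n(3n−2).
Smallest index with value ≥ 3292: n = 34 (giving 3400).
Largest index with value ≤ 23056: n = 88 (giving 23056).
Indices 34 through 88: 55 terms.

55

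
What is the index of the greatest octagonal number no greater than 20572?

83

Solve n(3n−2) ≤ 20572 for integer n.
n = 83 gives 20501 ≤ 20572, while n = 84 gives 21000 > 20572; so the answer is index 83.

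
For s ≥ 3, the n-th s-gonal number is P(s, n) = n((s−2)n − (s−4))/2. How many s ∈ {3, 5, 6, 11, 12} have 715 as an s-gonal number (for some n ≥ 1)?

2

s = 3: P(3, 37) = 703 and P(3, 38) = 741; 715 is not s-gonal.
s = 5: P(5, 22) = 715. ✓
s = 6: P(6, 19) = 703 and P(6, 20) = 780; 715 is not s-gonal.
s = 11: P(11, 13) = 715. ✓
s = 12: P(12, 12) = 672 and P(12, 13) = 793; 715 is not s-gonal.
Hits: s ∈ {5, 11} → 2.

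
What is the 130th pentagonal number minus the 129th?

388

Consecutive pentagonal numbers differ by 3n − 2: here 3·130 − 2 = 388.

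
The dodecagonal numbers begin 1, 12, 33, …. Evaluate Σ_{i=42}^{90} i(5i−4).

1103284

Σ i(5i−4) = 5Σi² − 4Σi over i = 42..90.
Σi = 4095 − 861 = 3234 and Σi² = 247065 − 23821 = 223244.
5·223244 − 4·3234 = 1103284.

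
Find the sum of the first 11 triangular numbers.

Σ i(i+1)/2 = (Σi² + Σi) / 2 over i = 1..11.
Σi = 66 and Σi² = 506.
(1·506 + 1·66) / 2 = 572/2 = 286.

286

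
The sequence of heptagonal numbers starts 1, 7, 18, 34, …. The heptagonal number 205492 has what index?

Set n(5n−3)/2 = 205492, giving 5n² − 3n − 410984 = 0.
The discriminant is 9 + 40·205492 = 8219689, and √8219689 = 2867.
So n = (3 + 2867) / 10 = 2870/10 = 287.

287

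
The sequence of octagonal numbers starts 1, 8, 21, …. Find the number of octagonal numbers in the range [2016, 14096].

42

The n-th octagonal number is n(3n−2).
Smallest index with value ≥ 2016: n = 27 (giving 2133).
Largest index with value ≤ 14096: n = 68 (giving 13736).
Indices 27 through 68: 42 terms.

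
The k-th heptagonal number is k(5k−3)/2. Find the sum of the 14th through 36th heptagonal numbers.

Σ i(5i−3)/2 = (5Σi² − 3Σi) / 2 over i = 14..36.
Σi = 666 − 91 = 575 and Σi² = 16206 − 819 = 15387.
(5·15387 − 3·575) / 2 = 75210/2 = 37605.

37605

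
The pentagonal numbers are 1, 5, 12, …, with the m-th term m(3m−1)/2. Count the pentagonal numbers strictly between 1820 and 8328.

39

The n-th pentagonal number is n(3n−1)/2.
Smallest index with value > 1820: n = 36 (giving 1926).
Largest index with value < 8328: n = 74 (giving 8177).
Indices 36 through 74: 39 terms.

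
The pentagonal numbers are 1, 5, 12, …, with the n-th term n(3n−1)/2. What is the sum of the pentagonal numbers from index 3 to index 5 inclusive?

Σ i(3i−1)/2 = (3Σi² − Σi) / 2 over i = 3..5.
Σi = 15 − 3 = 12 and Σi² = 55 − 5 = 50.
(3·50 − 1·12) / 2 = 138/2 = 69.

69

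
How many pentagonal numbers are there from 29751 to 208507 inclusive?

The n-th pentagonal number is n(3n−1)/2.
Smallest index with value ≥ 29751: n = 141 (giving 29751).
Largest index with value ≤ 208507: n = 373 (giving 208507).
Indices 141 through 373: 233 terms.

233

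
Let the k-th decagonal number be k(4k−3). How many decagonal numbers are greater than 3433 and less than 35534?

65

The n-th decagonal number is n(4n−3).
Smallest index with value > 3433: n = 30 (giving 3510).
Largest index with value < 35534: n = 94 (giving 35062).
Indices 30 through 94: 65 terms.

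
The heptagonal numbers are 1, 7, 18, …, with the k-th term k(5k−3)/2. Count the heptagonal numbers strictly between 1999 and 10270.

36

The n-th heptagonal number is n(5n−3)/2.
Smallest index with value > 1999: n = 29 (giving 2059).
Largest index with value < 10270: n = 64 (giving 10144).
Indices 29 through 64: 36 terms.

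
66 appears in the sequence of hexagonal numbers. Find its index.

6

Set n(2n−1) = 66, giving 2n² − n − 66 = 0.
So n = (1 + 23) / 4 = 24/4 = 6.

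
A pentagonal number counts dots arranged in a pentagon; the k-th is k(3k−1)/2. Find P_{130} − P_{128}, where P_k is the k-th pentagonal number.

773

130·(3·130 − 1)/2 = 25285 and 128·(3·128 − 1)/2 = 24512.
Difference: 25285 − 24512 = 773.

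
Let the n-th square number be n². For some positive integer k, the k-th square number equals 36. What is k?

6

We need n² = 36, so n = √36 = 6.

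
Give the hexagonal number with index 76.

11476

The 76th hexagonal number is n(2n−1) with n = 76.
76·(2·76 − 1) = 76·151 = 11476.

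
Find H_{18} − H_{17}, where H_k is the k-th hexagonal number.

69

Consecutive hexagonal numbers differ by 4n − 3: here 4·18 − 3 = 69.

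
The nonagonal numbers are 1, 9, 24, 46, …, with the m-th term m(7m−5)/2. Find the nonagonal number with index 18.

The 18th nonagonal number is n(7n−5)/2 with n = 18.
18·(7·18 − 5)/2 = 18·121/2 = 1089.

1089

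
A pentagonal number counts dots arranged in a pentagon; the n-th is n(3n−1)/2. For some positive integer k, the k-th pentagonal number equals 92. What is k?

Set n(3n−1)/2 = 92, giving 3n² − n − 184 = 0.
The discriminant is 1 + 24·92 = 2209, and √2209 = 47.
So n = (1 + 47) / 6 = 48/6 = 8.

8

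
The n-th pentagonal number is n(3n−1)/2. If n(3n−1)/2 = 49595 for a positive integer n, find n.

182

Set n(3n−1)/2 = 49595, giving 3n² − n − 99190 = 0.
The discriminant is 1 + 24·49595 = 1190281, and √1190281 = 1091.
So n = (1 + 1091) / 6 = 1092/6 = 182.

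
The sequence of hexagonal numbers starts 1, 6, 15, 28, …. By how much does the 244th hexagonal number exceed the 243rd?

Consecutive hexagonal numbers differ by 4n − 3: here 4·244 − 3 = 973.

973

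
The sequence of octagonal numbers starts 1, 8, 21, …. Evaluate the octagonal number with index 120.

42960

The 120th octagonal number is n(3n−2) with n = 120.
120·(3·120 − 2) = 120·358 = 42960.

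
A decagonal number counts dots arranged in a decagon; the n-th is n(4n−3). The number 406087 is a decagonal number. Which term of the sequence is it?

Set n(4n−3) = 406087, giving 4n² − 3n − 406087 = 0.
The discriminant is 9 + 16·406087 = 6497401, and √6497401 = 2549.
So n = (3 + 2549) / 8 = 2552/8 = 319.
Check: 319·(4·319 − 3) = 406087. ✓

319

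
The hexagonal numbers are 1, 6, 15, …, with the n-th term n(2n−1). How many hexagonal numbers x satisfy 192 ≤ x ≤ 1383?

The n-th hexagonal number is n(2n−1).
Smallest index with value ≥ 192: n = 11 (giving 231).
Largest index with value ≤ 1383: n = 26 (giving 1326).
Indices 11 through 26: 16 terms.

16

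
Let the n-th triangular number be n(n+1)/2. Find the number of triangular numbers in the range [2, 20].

The n-th triangular number is n(n+1)/2.
Smallest index with value ≥ 2: n = 2 (giving 3).
Largest index with value ≤ 20: n = 5 (giving 15).
Indices 2 through 5: 4 terms.

4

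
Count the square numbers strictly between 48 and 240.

The n-th square number is n².
Smallest index with value > 48: n = 7 (giving 49).
Largest index with value < 240: n = 15 (giving 225).
Indices 7 through 15: 9 terms.

9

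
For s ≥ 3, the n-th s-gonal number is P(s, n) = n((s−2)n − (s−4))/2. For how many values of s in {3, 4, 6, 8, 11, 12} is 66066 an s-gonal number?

s = 3: P(3, 363) = 66066. ✓
s = 4: P(4, 257) = 66049 and P(4, 258) = 66564; 66066 is not s-gonal.
s = 6: P(6, 182) = 66066. ✓
s = 8: P(8, 148) = 65416 and P(8, 149) = 66305; 66066 is not s-gonal.
s = 11: P(11, 121) = 65461 and P(11, 122) = 66551; 66066 is not s-gonal.
s = 12: P(12, 115) = 65665 and P(12, 116) = 66816; 66066 is not s-gonal.
Hits: s ∈ {3, 6} → 2.

2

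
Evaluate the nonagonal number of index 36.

4446

The 36th nonagonal number is n(7n−5)/2 with n = 36.
36·(7·36 − 5)/2 = 36·247/2 = 4446.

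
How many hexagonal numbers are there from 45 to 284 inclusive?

The n-th hexagonal number is n(2n−1).
Smallest index with value ≥ 45: n = 5 (giving 45).
Largest index with value ≤ 284: n = 12 (giving 276).
Indices 5 through 12: 8 terms.

8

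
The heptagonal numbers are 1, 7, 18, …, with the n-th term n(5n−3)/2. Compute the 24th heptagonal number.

The 24th heptagonal number is n(5n−3)/2 with n = 24.
24·(5·24 − 3)/2 = 24·117/2 = 1404.

1404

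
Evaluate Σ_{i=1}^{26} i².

Σ_{i=1}^{26} i² = 26·27·53/6 = 6201.

6201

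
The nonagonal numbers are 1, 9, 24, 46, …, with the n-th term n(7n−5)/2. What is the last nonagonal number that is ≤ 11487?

Solve n(7n−5)/2 ≤ 11487 for integer n.
n = 57 gives 11229 ≤ 11487, while n = 58 gives 11629 > 11487; so the answer is 11229.

11229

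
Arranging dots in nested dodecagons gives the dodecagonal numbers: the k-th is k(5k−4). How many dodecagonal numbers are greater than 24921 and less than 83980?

58

The n-th dodecagonal number is n(5n−4).
Smallest index with value > 24921: n = 72 (giving 25632).
Largest index with value < 83980: n = 129 (giving 82689).
Indices 72 through 129: 58 terms.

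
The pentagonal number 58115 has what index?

197

Set n(3n−1)/2 = 58115, giving 3n² − n − 116230 = 0.
The discriminant is 1 + 24·58115 = 1394761, and √1394761 = 1181.
So n = (1 + 1181) / 6 = 1182/6 = 197.
Check: 197·(3·197 − 1)/2 = 58115. ✓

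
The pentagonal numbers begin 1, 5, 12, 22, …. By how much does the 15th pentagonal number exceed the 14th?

Consecutive pentagonal numbers differ by 3n − 2: here 3·15 − 2 = 43.

43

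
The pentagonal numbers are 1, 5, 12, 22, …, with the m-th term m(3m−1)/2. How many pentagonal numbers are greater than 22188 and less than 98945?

135

The n-th pentagonal number is n(3n−1)/2.
Smallest index with value > 22188: n = 122 (giving 22265).
Largest index with value < 98945: n = 256 (giving 98176).
Indices 122 through 256: 135 terms.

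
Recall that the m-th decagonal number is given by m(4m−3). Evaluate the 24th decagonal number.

The 24th decagonal number is n(4n−3) with n = 24.
24·(4·24 − 3) = 24·93 = 2232.

2232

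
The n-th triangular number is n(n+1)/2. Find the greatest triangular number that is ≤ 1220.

Solve n(n+1)/2 ≤ 1220 for integer n.
n = 48 gives 1176 ≤ 1220, while n = 49 gives 1225 > 1220; so the answer is 1176.

1176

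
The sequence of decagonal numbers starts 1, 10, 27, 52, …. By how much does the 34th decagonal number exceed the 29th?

1245

34·(4·34 − 3) = 4522 and 29·(4·29 − 3) = 3277.
Difference: 4522 − 3277 = 1245.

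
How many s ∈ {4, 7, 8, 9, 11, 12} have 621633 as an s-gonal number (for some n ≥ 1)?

s = 4: P(4, 788) = 620944 and P(4, 789) = 622521; 621633 is not s-gonal.
s = 7: P(7, 498) = 619263 and P(7, 499) = 621754; 621633 is not s-gonal.
s = 8: P(8, 455) = 620165 and P(8, 456) = 622896; 621633 is not s-gonal.
s = 9: P(9, 421) = 619291 and P(9, 422) = 622239; 621633 is not s-gonal.
s = 11: P(11, 372) = 621426 and P(11, 373) = 624775; 621633 is not s-gonal.
s = 12: P(12, 353) = 621633. ✓
Hits: s ∈ {12} → 1.

1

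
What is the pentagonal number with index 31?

1426

31·(3·31 − 1)/2 = 31·92/2 = 31·46 = 1426.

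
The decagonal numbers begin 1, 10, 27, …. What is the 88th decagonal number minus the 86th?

1386

88·(4·88 − 3) = 30712 and 86·(4·86 − 3) = 29326.
Difference: 30712 − 29326 = 1386.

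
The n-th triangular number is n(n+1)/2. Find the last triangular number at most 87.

78

Solve n(n+1)/2 ≤ 87 for integer n.
n = 12 gives 78 ≤ 87, while n = 13 gives 91 > 87; so the answer is 78.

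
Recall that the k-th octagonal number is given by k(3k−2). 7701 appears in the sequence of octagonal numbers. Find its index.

Set n(3n−2) = 7701, giving 3n² − 2n − 7701 = 0.
So n = (2 + 304) / 6 = 306/6 = 51.
Check: 51·(3·51 − 2) = 7701. ✓

51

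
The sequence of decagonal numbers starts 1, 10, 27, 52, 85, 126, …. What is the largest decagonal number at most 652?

637

Solve n(4n−3) ≤ 652 for integer n.
n = 13 gives 637 ≤ 652, while n = 14 gives 742 > 652; so the answer is 637.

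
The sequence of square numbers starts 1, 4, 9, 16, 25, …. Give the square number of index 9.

The 9th square number is n² with n = 9.
9² = 81.

81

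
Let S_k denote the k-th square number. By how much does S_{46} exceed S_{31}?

46² = 2116 and 31² = 961.
Difference: 2116 − 961 = 1155.

1155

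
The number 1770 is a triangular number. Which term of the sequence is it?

59

Set n(n+1)/2 = 1770, giving n² + n − 3540 = 0.
So n = (-1 + 119) / 2 = 118/2 = 59.
Check: 59·60/2 = 1770. ✓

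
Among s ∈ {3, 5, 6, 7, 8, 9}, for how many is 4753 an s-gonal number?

2

s = 3: P(3, 97) = 4753. ✓
s = 5: P(5, 56) = 4676 and P(5, 57) = 4845; 4753 is not s-gonal.
s = 6: P(6, 49) = 4753. ✓
s = 7: P(7, 43) = 4558 and P(7, 44) = 4774; 4753 is not s-gonal.
s = 8: P(8, 40) = 4720 and P(8, 41) = 4961; 4753 is not s-gonal.
s = 9: P(9, 37) = 4699 and P(9, 38) = 4959; 4753 is not s-gonal.
Hits: s ∈ {3, 6} → 2.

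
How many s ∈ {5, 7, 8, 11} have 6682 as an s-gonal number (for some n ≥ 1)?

1

s = 5: P(5, 66) = 6501 and P(5, 67) = 6700; 6682 is not s-gonal.
s = 7: P(7, 52) = 6682. ✓
s = 8: P(8, 47) = 6533 and P(8, 48) = 6816; 6682 is not s-gonal.
s = 11: P(11, 38) = 6365 and P(11, 39) = 6708; 6682 is not s-gonal.
Hits: s ∈ {7} → 1.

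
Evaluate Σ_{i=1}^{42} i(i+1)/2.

Σ i(i+1)/2 = (Σi² + Σi) / 2 over i = 1..42.
Σi = 903 and Σi² = 25585.
(1·25585 + 1·903) / 2 = 26488/2 = 13244.

13244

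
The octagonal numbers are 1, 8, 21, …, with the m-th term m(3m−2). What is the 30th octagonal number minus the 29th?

175

Consecutive octagonal numbers differ by 6n − 5: here 6·30 − 5 = 175.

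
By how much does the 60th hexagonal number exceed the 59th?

237

Consecutive hexagonal numbers differ by 4n − 3: here 4·60 − 3 = 237.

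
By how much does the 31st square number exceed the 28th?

31² = 961 and 28² = 784.
Difference: 961 − 784 = 177.

177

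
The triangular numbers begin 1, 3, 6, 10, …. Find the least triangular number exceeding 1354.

1378

Solve n(n+1)/2 > 1354 for integer n.
The largest n with value ≤ 1354 is 51 (since 1326 ≤ 1354 < 1378), so the first above is n = 52, value 1378.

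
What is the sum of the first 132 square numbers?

775390

Σ_{i=1}^{132} i² = 132·133·265/6 = 775390.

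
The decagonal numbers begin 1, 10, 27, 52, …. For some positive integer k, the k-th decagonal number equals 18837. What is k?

Set n(4n−3) = 18837, giving 4n² − 3n − 18837 = 0.
The discriminant is 9 + 16·18837 = 301401, and √301401 = 549.
So n = (3 + 549) / 8 = 552/8 = 69.

69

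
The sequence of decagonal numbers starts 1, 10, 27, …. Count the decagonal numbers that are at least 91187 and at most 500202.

203

The n-th decagonal number is n(4n−3).
Smallest index with value ≥ 91187: n = 152 (giving 91960).
Largest index with value ≤ 500202: n = 354 (giving 500202).
Indices 152 through 354: 203 terms.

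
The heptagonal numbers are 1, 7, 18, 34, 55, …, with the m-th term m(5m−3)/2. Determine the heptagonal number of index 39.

39·(5·39 − 3)/2 = 39·192/2 = 39·96 = 3744.

3744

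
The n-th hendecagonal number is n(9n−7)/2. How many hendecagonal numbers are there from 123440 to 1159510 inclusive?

The n-th hendecagonal number is n(9n−7)/2.
Smallest index with value ≥ 123440: n = 167 (giving 124916).
Largest index with value ≤ 1159510: n = 508 (giving 1159510).
Indices 167 through 508: 342 terms.

342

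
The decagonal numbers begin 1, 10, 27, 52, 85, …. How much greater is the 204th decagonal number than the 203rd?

1625

Consecutive decagonal numbers differ by 8n − 7: here 8·204 − 7 = 1625.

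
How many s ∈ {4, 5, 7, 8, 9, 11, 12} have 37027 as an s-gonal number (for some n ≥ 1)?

s = 4: P(4, 192) = 36864 and P(4, 193) = 37249; 37027 is not s-gonal.
s = 5: P(5, 157) = 36895 and P(5, 158) = 37367; 37027 is not s-gonal.
s = 7: P(7, 122) = 37027. ✓
s = 8: P(8, 111) = 36741 and P(8, 112) = 37408; 37027 is not s-gonal.
s = 9: P(9, 103) = 36874 and P(9, 104) = 37596; 37027 is not s-gonal.
s = 11: P(11, 91) = 36946 and P(11, 92) = 37766; 37027 is not s-gonal.
s = 12: P(12, 86) = 36636 and P(12, 87) = 37497; 37027 is not s-gonal.
Hits: s ∈ {7} → 1.

1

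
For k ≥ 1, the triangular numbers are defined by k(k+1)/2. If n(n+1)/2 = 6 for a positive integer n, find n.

3

Set n(n+1)/2 = 6, giving n² + n − 12 = 0.
The discriminant is 1 + 8·6 = 49, and √49 = 7.
So n = (-1 + 7) / 2 = 6/2 = 3.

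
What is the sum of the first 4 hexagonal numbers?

50

Σ i(2i−1) = 2Σi² − Σi over i = 1..4.
Σi = 10 and Σi² = 30.
2·30 − 1·10 = 50.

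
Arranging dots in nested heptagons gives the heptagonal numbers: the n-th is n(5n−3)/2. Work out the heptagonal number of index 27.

1782

The 27th heptagonal number is n(5n−3)/2 with n = 27.
27·(5·27 − 3)/2 = 27·132/2 = 27·66 = 1782.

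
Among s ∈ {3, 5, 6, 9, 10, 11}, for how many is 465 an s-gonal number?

1

s = 3: P(3, 30) = 465. ✓
s = 5: P(5, 17) = 425 and P(5, 18) = 477; 465 is not s-gonal.
s = 6: P(6, 15) = 435 and P(6, 16) = 496; 465 is not s-gonal.
s = 9: P(9, 11) = 396 and P(9, 12) = 474; 465 is not s-gonal.
s = 10: P(10, 11) = 451 and P(10, 12) = 540; 465 is not s-gonal.
s = 11: P(11, 10) = 415 and P(11, 11) = 506; 465 is not s-gonal.
Hits: s ∈ {3} → 1.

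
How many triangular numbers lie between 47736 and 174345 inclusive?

282

The n-th triangular number is n(n+1)/2.
Smallest index with value ≥ 47736: n = 309 (giving 47895).
Largest index with value ≤ 174345: n = 590 (giving 174345).
Indices 309 through 590: 282 terms.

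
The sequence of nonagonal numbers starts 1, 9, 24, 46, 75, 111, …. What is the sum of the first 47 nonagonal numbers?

122200

Σ i(7i−5)/2 = (7Σi² − 5Σi) / 2 over i = 1..47.
Σi = 1128 and Σi² = 35720.
(7·35720 − 5·1128) / 2 = 244400/2 = 122200.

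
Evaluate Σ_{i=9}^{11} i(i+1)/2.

Σ i(i+1)/2 = (Σi² + Σi) / 2 over i = 9..11.
Σi = 66 − 36 = 30 and Σi² = 506 − 204 = 302.
(1·302 + 1·30) / 2 = 332/2 = 166.

166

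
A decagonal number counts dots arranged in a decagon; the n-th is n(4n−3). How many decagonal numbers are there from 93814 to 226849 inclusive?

85

The n-th decagonal number is n(4n−3).
Smallest index with value ≥ 93814: n = 154 (giving 94402).
Largest index with value ≤ 226849: n = 238 (giving 225862).
Indices 154 through 238: 85 terms.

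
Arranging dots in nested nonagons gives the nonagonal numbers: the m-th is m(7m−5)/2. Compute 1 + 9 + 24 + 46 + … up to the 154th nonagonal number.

4272730

Σ i(7i−5)/2 = (7Σi² − 5Σi) / 2 over i = 1..154.
Σi = 11935 and Σi² = 1229305.
(7·1229305 − 5·11935) / 2 = 8545460/2 = 4272730.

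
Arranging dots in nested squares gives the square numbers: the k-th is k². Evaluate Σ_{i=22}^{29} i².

5244

Σ_{i=22}^{29} i² = 8555 − 3311 = 5244.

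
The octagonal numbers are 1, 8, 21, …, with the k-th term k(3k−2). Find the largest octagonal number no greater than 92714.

Solve n(3n−2) ≤ 92714 for integer n.
n = 176 gives 92576 ≤ 92714, while n = 177 gives 93633 > 92714; so the answer is 92576.

92576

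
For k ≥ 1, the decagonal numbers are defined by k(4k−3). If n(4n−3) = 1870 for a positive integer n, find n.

Set n(4n−3) = 1870, giving 4n² − 3n − 1870 = 0.
The discriminant is 9 + 16·1870 = 29929, and √29929 = 173.
So n = (3 + 173) / 8 = 176/8 = 22.

22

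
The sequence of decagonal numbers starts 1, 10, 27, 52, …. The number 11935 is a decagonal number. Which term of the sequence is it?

Set n(4n−3) = 11935, giving 4n² − 3n − 11935 = 0.
The discriminant is 9 + 16·11935 = 190969, and √190969 = 437.
So n = (3 + 437) / 8 = 440/8 = 55.
Check: 55·(4·55 − 3) = 11935. ✓

55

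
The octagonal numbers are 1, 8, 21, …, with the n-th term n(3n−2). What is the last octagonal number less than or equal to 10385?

Solve n(3n−2) ≤ 10385 for integer n.
n = 59 gives 10325 ≤ 10385, while n = 60 gives 10680 > 10385; so the answer is 10325.

10325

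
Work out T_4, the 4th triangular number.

10

The 4th triangular number is n(n+1)/2 with n = 4.
4·5/2 = 20/2 = 10.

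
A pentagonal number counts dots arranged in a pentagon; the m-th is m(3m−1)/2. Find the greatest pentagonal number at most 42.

Solve n(3n−1)/2 ≤ 42 for integer n.
n = 5 gives 35 ≤ 42, while n = 6 gives 51 > 42; so the answer is 35.

35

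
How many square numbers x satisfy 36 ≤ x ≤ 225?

10

The n-th square number is n².
Smallest index with value ≥ 36: n = 6 (giving 36).
Largest index with value ≤ 225: n = 15 (giving 225).
Indices 6 through 15: 10 terms.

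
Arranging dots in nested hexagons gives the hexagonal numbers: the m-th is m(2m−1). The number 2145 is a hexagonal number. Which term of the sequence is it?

33

Set n(2n−1) = 2145, giving 2n² − n − 2145 = 0.
The discriminant is 1 + 8·2145 = 17161, and √17161 = 131.
So n = (1 + 131) / 4 = 132/4 = 33.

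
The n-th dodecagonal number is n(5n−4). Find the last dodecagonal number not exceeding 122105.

Solve n(5n−4) ≤ 122105 for integer n.
n = 156 gives 121056 ≤ 122105, while n = 157 gives 122617 > 122105; so the answer is 121056.

121056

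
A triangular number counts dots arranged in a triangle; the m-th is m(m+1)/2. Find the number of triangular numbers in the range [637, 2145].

The n-th triangular number is n(n+1)/2.
Smallest index with value ≥ 637: n = 36 (giving 666).
Largest index with value ≤ 2145: n = 65 (giving 2145).
Indices 36 through 65: 30 terms.

30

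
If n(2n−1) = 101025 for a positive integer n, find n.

Set n(2n−1) = 101025, giving 2n² − n − 101025 = 0.
So n = (1 + 899) / 4 = 900/4 = 225.

225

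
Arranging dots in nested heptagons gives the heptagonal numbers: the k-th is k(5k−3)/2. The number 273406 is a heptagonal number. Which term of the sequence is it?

Set n(5n−3)/2 = 273406, giving 5n² − 3n − 546812 = 0.
So n = (3 + 3307) / 10 = 3310/10 = 331.
Check: 331·(5·331 − 3)/2 = 273406. ✓

331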